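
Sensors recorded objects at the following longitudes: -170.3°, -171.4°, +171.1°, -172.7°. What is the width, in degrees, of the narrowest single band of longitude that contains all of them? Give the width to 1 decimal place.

18.6°

Sort the longitudes: -172.7°, -171.4°, -170.3°, +171.1°.
Eastward gaps between consecutive values (wrapping around): 1.3°, 1.1°, 341.4°, 16.2°.
Largest gap = 341.4° ⇒ minimal covering band is its complement: 360° − 341.4° = 18.6°.
Band runs from +171.1° eastward to -170.3°, crossing the antimeridian.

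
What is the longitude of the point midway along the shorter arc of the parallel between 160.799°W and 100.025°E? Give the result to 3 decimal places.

Signed shortest Δλ from -160.799° to +100.025° is -99.176°.
Midpoint longitude = -160.799° + (-99.176°)/2 = -160.799° − 49.588° = -210.387°.
Normalise into (−180°, 180°]: +149.613°.
(The naïve average (-160.799 + +100.025)/2 = -30.387° is on the wrong side of the globe.)

149.613°E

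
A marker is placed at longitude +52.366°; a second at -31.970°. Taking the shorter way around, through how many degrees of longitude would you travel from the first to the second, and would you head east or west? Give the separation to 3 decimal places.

84.336° west

Raw difference: -31.970 − 52.366 = -84.336°.
Normalise into (−180°, 180°]: -84.336° stays -84.336°.
Negative ⇒ the second point lies to the west; separation 84.336°.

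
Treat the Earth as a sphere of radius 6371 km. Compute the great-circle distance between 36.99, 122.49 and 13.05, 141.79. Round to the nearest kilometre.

3282 km

Δλ = 141.79 − 122.49 = 19.30°.
Δφ = 13.05 − 36.99 = -23.94°.
a = sin²(Δφ/2) + cos φ₁ · cos φ₂ · sin²(Δλ/2) = 0.064879.
c = 2·atan2(√a, √(1−a)) = 0.51510 rad → d = 6371·c ≈ 3281.72 km.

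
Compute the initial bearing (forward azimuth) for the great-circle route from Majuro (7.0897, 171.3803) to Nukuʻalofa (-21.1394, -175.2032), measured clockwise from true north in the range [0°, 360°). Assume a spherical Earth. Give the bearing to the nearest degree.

155°

Δλ = -175.2032 − 171.3803 = -346.5835°; wrapped into (−180°, 180°]: 13.4165°.
θ = atan2( sin Δλ · cos φ₂ , cos φ₁ · sin φ₂ − sin φ₁ · cos φ₂ · cos Δλ )
  = atan2(0.21641, -0.46986) = 155.269° → normalised to [0°, 360°): 155.269°.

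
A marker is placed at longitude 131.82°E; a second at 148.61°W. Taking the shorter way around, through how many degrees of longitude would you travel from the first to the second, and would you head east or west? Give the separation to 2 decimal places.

79.57° east

Raw difference: -148.61 − 131.82 = -280.43°.
Normalise into (−180°, 180°]: -280.43° + 360° = 79.57°.
Positive ⇒ the second point lies to the east; separation 79.57°.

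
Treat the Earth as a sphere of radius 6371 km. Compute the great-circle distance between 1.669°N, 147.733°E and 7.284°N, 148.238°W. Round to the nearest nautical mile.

Δλ = -148.238 − 147.733 = -295.971°; wrapped into (−180°, 180°]: 64.029°.
Δφ = 7.284 − 1.669 = 5.615°.
a = sin²(Δφ/2) + cos φ₁ · cos φ₂ · sin²(Δλ/2) = 0.281055.
c = 2·atan2(√a, √(1−a)) = 1.11755 rad → d = 6371·c ≈ 7119.88 km ≈ 3844.43 nmi.

3844 nmi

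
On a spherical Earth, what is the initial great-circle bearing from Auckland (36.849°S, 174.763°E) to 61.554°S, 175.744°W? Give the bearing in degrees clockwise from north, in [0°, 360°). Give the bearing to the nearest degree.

Δλ = -175.744 − 174.763 = -350.507°; wrapped into (−180°, 180°]: 9.493°.
θ = atan2( sin Δλ · cos φ₂ , cos φ₁ · sin φ₂ − sin φ₁ · cos φ₂ · cos Δλ )
  = atan2(0.07856, -0.42186) = 169.451° → normalised to [0°, 360°): 169.451°.

169°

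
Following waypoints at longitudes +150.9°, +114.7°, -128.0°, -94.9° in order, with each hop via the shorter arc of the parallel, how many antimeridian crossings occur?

Leg 1: +150.9° → +114.7°, shortest Δλ = -36.2° (west) — does not cross 180°.
Leg 2: +114.7° → -128.0°, shortest Δλ = 117.3° (east) — crosses 180°.
Leg 3: -128.0° → -94.9°, shortest Δλ = 33.1° (east) — does not cross 180°.
Total crossings: 1.

1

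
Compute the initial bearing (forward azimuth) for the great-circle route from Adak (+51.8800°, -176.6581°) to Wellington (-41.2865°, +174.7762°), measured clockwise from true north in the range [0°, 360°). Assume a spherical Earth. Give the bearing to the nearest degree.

186°

Δλ = 174.7762 − -176.6581 = 351.4343°; wrapped into (−180°, 180°]: -8.5657°.
θ = atan2( sin Δλ · cos φ₂ , cos φ₁ · sin φ₂ − sin φ₁ · cos φ₂ · cos Δλ )
  = atan2(-0.11192, -0.99188) = -173.562° → normalised to [0°, 360°): 186.438°.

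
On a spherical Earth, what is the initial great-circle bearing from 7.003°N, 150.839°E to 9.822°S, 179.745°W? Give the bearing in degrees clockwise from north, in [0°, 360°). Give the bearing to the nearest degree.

120°

Δλ = -179.745 − 150.839 = -330.584°; wrapped into (−180°, 180°]: 29.416°.
θ = atan2( sin Δλ · cos φ₂ , cos φ₁ · sin φ₂ − sin φ₁ · cos φ₂ · cos Δλ )
  = atan2(0.48395, -0.27396) = 119.514° → normalised to [0°, 360°): 119.514°.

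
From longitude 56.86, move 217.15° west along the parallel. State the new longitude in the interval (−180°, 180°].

-160.29°

Start at +56.86°; shift −217.15° → -160.29°.
-160.29° already lies in (−180°, 180°].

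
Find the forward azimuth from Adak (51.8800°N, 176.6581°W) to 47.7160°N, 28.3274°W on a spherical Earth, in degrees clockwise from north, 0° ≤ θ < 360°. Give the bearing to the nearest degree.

21°

Δλ = -28.3274 − -176.6581 = 148.3307°.
θ = atan2( sin Δλ · cos φ₂ , cos φ₁ · sin φ₂ − sin φ₁ · cos φ₂ · cos Δλ )
  = atan2(0.35323, 0.90719) = 21.275° → normalised to [0°, 360°): 21.275°.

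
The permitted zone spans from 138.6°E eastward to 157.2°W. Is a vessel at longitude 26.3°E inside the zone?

Band width going east from +138.6° to -157.2°: ((-157.2 − 138.6) mod 360) = 64.2°.
Offset of +26.3° east of the west edge: ((26.3 − 138.6) mod 360) = 247.7°.
247.7° > 64.2° ⇒ outside.

No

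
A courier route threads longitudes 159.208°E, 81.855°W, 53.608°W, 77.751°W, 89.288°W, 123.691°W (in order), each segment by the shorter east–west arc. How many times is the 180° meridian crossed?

Leg 1: +159.208° → -81.855°, shortest Δλ = 118.937° (east) — crosses 180°.
Leg 2: -81.855° → -53.608°, shortest Δλ = 28.247° (east) — does not cross 180°.
Leg 3: -53.608° → -77.751°, shortest Δλ = -24.143° (west) — does not cross 180°.
Leg 4: -77.751° → -89.288°, shortest Δλ = -11.537° (west) — does not cross 180°.
Leg 5: -89.288° → -123.691°, shortest Δλ = -34.403° (west) — does not cross 180°.
Total crossings: 1.

1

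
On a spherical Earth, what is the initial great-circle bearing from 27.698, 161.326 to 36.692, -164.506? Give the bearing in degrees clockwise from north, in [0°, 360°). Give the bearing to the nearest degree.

Δλ = -164.506 − 161.326 = -325.832°; wrapped into (−180°, 180°]: 34.168°.
θ = atan2( sin Δλ · cos φ₂ , cos φ₁ · sin φ₂ − sin φ₁ · cos φ₂ · cos Δλ )
  = atan2(0.45034, 0.22066) = 63.896° → normalised to [0°, 360°): 63.896°.

64°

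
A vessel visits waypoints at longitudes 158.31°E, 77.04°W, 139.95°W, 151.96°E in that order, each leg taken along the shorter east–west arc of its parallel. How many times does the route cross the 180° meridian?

2

Leg 1: +158.31° → -77.04°, shortest Δλ = 124.65° (east) — crosses 180°.
Leg 2: -77.04° → -139.95°, shortest Δλ = -62.91° (west) — does not cross 180°.
Leg 3: -139.95° → +151.96°, shortest Δλ = -68.09° (west) — crosses 180°.
Total crossings: 2.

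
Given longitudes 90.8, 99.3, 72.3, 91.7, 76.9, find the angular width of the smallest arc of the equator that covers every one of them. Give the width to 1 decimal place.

Sort the longitudes: +72.3°, +76.9°, +90.8°, +91.7°, +99.3°.
Eastward gaps between consecutive values (wrapping around): 4.6°, 13.9°, 0.9°, 7.6°, 333.0°.
Largest gap = 333.0° ⇒ minimal covering band is its complement: 360° − 333.0° = 27.0°.
Band runs from +72.3° eastward to +99.3°.

27.0°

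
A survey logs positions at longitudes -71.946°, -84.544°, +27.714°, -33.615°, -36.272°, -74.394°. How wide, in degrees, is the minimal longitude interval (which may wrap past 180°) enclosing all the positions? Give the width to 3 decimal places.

Sort the longitudes: -84.544°, -74.394°, -71.946°, -36.272°, -33.615°, +27.714°.
Eastward gaps between consecutive values (wrapping around): 10.150°, 2.448°, 35.674°, 2.657°, 61.329°, 247.742°.
Largest gap = 247.742° ⇒ minimal covering band is its complement: 360° − 247.742° = 112.258°.
Band runs from -84.544° eastward to +27.714°.

112.258°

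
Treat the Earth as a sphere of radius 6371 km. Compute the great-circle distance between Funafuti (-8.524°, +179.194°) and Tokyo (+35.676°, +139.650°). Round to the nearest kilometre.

6426 km

Δλ = 139.650 − 179.194 = -39.544°.
Δφ = 35.676 − -8.524 = 44.200°.
a = sin²(Δφ/2) + cos φ₁ · cos φ₂ · sin²(Δλ/2) = 0.233474.
c = 2·atan2(√a, √(1−a)) = 1.00859 rad → d = 6371·c ≈ 6425.75 km.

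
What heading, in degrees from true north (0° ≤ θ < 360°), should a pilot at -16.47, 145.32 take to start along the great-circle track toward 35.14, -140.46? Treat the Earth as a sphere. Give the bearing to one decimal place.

Δλ = -140.46 − 145.32 = -285.78°; wrapped into (−180°, 180°]: 74.22°.
θ = atan2( sin Δλ · cos φ₂ , cos φ₁ · sin φ₂ − sin φ₁ · cos φ₂ · cos Δλ )
  = atan2(0.78693, 0.61501) = 51.991° → normalised to [0°, 360°): 51.991°.

52.0°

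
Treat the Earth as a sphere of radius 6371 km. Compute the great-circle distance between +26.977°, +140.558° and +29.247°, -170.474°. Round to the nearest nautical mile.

2578 nmi

Δλ = -170.474 − 140.558 = -311.032°; wrapped into (−180°, 180°]: 48.968°.
Δφ = 29.247 − 26.977 = 2.270°.
a = sin²(Δφ/2) + cos φ₁ · cos φ₂ · sin²(Δλ/2) = 0.133950.
c = 2·atan2(√a, √(1−a)) = 0.74940 rad → d = 6371·c ≈ 4774.40 km ≈ 2577.97 nmi.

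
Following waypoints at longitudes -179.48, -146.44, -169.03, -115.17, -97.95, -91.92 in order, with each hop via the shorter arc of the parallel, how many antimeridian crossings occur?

0

Leg 1: -179.48° → -146.44°, shortest Δλ = 33.04° (east) — does not cross 180°.
Leg 2: -146.44° → -169.03°, shortest Δλ = -22.59° (west) — does not cross 180°.
Leg 3: -169.03° → -115.17°, shortest Δλ = 53.86° (east) — does not cross 180°.
Leg 4: -115.17° → -97.95°, shortest Δλ = 17.22° (east) — does not cross 180°.
Leg 5: -97.95° → -91.92°, shortest Δλ = 6.03° (east) — does not cross 180°.
Total crossings: 0.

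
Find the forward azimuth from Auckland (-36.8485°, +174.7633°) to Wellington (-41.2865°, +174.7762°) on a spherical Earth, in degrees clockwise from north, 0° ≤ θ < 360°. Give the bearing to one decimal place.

Δλ = 174.7762 − 174.7633 = 0.0129°.
θ = atan2( sin Δλ · cos φ₂ , cos φ₁ · sin φ₂ − sin φ₁ · cos φ₂ · cos Δλ )
  = atan2(0.00017, -0.07738) = 179.875° → normalised to [0°, 360°): 179.875°.

179.9°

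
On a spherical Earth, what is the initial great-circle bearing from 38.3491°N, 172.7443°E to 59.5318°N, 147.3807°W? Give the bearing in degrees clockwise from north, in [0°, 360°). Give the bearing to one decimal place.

Δλ = -147.3807 − 172.7443 = -320.1250°; wrapped into (−180°, 180°]: 39.8750°.
θ = atan2( sin Δλ · cos φ₂ , cos φ₁ · sin φ₂ − sin φ₁ · cos φ₂ · cos Δλ )
  = atan2(0.32508, 0.43451) = 36.803° → normalised to [0°, 360°): 36.803°.

36.8°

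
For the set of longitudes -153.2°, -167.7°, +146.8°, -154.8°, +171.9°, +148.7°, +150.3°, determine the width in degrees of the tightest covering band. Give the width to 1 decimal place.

60.0°

Sort the longitudes: -167.7°, -154.8°, -153.2°, +146.8°, +148.7°, +150.3°, +171.9°.
Eastward gaps between consecutive values (wrapping around): 12.9°, 1.6°, 300.0°, 1.9°, 1.6°, 21.6°, 20.4°.
Largest gap = 300.0° ⇒ minimal covering band is its complement: 360° − 300.0° = 60.0°.
Band runs from +146.8° eastward to -153.2°, crossing the antimeridian.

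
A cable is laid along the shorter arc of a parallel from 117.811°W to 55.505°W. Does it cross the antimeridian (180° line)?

Signed shortest Δλ = ((-55.505 − -117.811 + 180) mod 360) − 180 = 62.306°.
Going east by 62.306° from -117.811° reaches -55.505° without touching 180°.

No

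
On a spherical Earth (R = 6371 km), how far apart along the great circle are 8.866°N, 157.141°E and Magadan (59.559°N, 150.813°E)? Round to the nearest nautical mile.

3057 nmi

Δλ = 150.813 − 157.141 = -6.328°.
Δφ = 59.559 − 8.866 = 50.693°.
a = sin²(Δφ/2) + cos φ₁ · cos φ₂ · sin²(Δλ/2) = 0.184787.
c = 2·atan2(√a, √(1−a)) = 0.88870 rad → d = 6371·c ≈ 5661.88 km ≈ 3057.17 nmi.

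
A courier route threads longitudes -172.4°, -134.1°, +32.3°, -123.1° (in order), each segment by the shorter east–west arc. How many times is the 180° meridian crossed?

Leg 1: -172.4° → -134.1°, shortest Δλ = 38.3° (east) — does not cross 180°.
Leg 2: -134.1° → +32.3°, shortest Δλ = 166.4° (east) — does not cross 180°.
Leg 3: +32.3° → -123.1°, shortest Δλ = -155.4° (west) — does not cross 180°.
Total crossings: 0.

0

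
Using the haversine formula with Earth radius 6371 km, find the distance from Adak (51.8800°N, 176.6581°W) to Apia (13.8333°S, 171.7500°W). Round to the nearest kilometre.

Δλ = -171.7500 − -176.6581 = 4.9081°.
Δφ = -13.8333 − 51.8800 = -65.7133°.
a = sin²(Δφ/2) + cos φ₁ · cos φ₂ · sin²(Δλ/2) = 0.295448.
c = 2·atan2(√a, √(1−a)) = 1.14932 rad → d = 6371·c ≈ 7322.34 km.

7322 km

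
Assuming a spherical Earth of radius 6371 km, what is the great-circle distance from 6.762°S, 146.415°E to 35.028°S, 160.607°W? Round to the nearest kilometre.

6242 km

Δλ = -160.607 − 146.415 = -307.022°; wrapped into (−180°, 180°]: 52.978°.
Δφ = -35.028 − -6.762 = -28.266°.
a = sin²(Δφ/2) + cos φ₁ · cos φ₂ · sin²(Δλ/2) = 0.221393.
c = 2·atan2(√a, √(1−a)) = 0.97977 rad → d = 6371·c ≈ 6242.11 km.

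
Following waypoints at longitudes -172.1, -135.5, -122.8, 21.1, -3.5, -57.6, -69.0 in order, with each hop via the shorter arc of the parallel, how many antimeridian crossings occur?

Leg 1: -172.1° → -135.5°, shortest Δλ = 36.6° (east) — does not cross 180°.
Leg 2: -135.5° → -122.8°, shortest Δλ = 12.7° (east) — does not cross 180°.
Leg 3: -122.8° → +21.1°, shortest Δλ = 143.9° (east) — does not cross 180°.
Leg 4: +21.1° → -3.5°, shortest Δλ = -24.6° (west) — does not cross 180°.
Leg 5: -3.5° → -57.6°, shortest Δλ = -54.1° (west) — does not cross 180°.
Leg 6: -57.6° → -69.0°, shortest Δλ = -11.4° (west) — does not cross 180°.
Total crossings: 0.

0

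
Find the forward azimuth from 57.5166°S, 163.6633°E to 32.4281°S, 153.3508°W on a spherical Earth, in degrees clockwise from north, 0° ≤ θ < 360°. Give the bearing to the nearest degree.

68°

Δλ = -153.3508 − 163.6633 = -317.0141°; wrapped into (−180°, 180°]: 42.9859°.
θ = atan2( sin Δλ · cos φ₂ , cos φ₁ · sin φ₂ − sin φ₁ · cos φ₂ · cos Δλ )
  = atan2(0.57550, 0.23286) = 67.971° → normalised to [0°, 360°): 67.971°.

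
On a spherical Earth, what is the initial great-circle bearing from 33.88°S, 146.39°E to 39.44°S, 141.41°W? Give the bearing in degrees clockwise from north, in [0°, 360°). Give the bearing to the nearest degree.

Δλ = -141.41 − 146.39 = -287.80°; wrapped into (−180°, 180°]: 72.20°.
θ = atan2( sin Δλ · cos φ₂ , cos φ₁ · sin φ₂ − sin φ₁ · cos φ₂ · cos Δλ )
  = atan2(0.73532, -0.39580) = 118.292° → normalised to [0°, 360°): 118.292°.

118°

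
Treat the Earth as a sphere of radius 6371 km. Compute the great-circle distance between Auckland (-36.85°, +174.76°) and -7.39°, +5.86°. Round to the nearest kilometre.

Δλ = 5.86 − 174.76 = -168.90°.
Δφ = -7.39 − -36.85 = 29.46°.
a = sin²(Δφ/2) + cos φ₁ · cos φ₂ · sin²(Δλ/2) = 0.850789.
c = 2·atan2(√a, √(1−a)) = 2.34841 rad → d = 6371·c ≈ 14961.70 km.

14962 km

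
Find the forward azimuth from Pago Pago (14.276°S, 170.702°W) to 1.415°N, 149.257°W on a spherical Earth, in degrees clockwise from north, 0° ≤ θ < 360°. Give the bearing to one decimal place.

55.3°

Δλ = -149.257 − -170.702 = 21.445°.
θ = atan2( sin Δλ · cos φ₂ , cos φ₁ · sin φ₂ − sin φ₁ · cos φ₂ · cos Δλ )
  = atan2(0.36550, 0.25338) = 55.268° → normalised to [0°, 360°): 55.268°.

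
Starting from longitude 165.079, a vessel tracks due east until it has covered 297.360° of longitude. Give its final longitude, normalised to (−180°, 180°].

Start at +165.079°; shift +297.360° → +462.439°.
+462.439° lies outside (−180°, 180°]; subtract 360° → +102.439°.

+102.439°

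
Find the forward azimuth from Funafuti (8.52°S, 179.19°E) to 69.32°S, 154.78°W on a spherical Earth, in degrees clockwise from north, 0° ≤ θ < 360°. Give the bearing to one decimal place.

Δλ = -154.78 − 179.19 = -333.97°; wrapped into (−180°, 180°]: 26.03°.
θ = atan2( sin Δλ · cos φ₂ , cos φ₁ · sin φ₂ − sin φ₁ · cos φ₂ · cos Δλ )
  = atan2(0.15498, -0.87823) = 169.992° → normalised to [0°, 360°): 169.992°.

170.0°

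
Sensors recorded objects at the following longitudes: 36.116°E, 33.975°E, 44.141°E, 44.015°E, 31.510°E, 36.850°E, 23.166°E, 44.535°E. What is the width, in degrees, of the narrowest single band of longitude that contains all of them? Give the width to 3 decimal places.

21.369°

Sort the longitudes: +23.166°, +31.510°, +33.975°, +36.116°, +36.850°, +44.015°, +44.141°, +44.535°.
Eastward gaps between consecutive values (wrapping around): 8.344°, 2.465°, 2.141°, 0.734°, 7.165°, 0.126°, 0.394°, 338.631°.
Largest gap = 338.631° ⇒ minimal covering band is its complement: 360° − 338.631° = 21.369°.
Band runs from +23.166° eastward to +44.535°.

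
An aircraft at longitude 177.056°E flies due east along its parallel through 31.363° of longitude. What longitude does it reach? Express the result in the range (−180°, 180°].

Start at +177.056°; shift +31.363° → +208.419°.
+208.419° lies outside (−180°, 180°]; subtract 360° → -151.581°.

151.581°W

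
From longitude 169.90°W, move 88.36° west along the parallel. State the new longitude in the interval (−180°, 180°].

101.74°E

Start at -169.90°; shift −88.36° → -258.26°.
-258.26° lies outside (−180°, 180°]; add 360° → +101.74°.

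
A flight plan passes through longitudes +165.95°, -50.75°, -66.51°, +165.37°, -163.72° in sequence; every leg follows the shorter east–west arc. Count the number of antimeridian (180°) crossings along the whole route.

3

Leg 1: +165.95° → -50.75°, shortest Δλ = 143.3° (east) — crosses 180°.
Leg 2: -50.75° → -66.51°, shortest Δλ = -15.76° (west) — does not cross 180°.
Leg 3: -66.51° → +165.37°, shortest Δλ = -128.12° (west) — crosses 180°.
Leg 4: +165.37° → -163.72°, shortest Δλ = 30.91° (east) — crosses 180°.
Total crossings: 3.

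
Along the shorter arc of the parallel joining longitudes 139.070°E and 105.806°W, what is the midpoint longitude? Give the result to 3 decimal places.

163.368°W

Signed shortest Δλ from +139.070° to -105.806° is +115.124°.
Midpoint longitude = +139.070° + (+115.124°)/2 = +139.070° + 57.562° = +196.632°.
Normalise into (−180°, 180°]: -163.368°.
(The naïve average (+139.070 + -105.806)/2 = 16.632° is on the wrong side of the globe.)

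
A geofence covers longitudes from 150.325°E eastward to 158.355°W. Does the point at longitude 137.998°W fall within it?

Band width going east from +150.325° to -158.355°: ((-158.355 − 150.325) mod 360) = 51.320°.
Offset of -137.998° east of the west edge: ((-137.998 − 150.325) mod 360) = 71.677°.
71.677° > 51.320° ⇒ outside.

No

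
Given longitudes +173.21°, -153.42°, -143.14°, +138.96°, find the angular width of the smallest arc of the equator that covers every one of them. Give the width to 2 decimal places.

77.90°

Sort the longitudes: -153.42°, -143.14°, +138.96°, +173.21°.
Eastward gaps between consecutive values (wrapping around): 10.28°, 282.10°, 34.25°, 33.37°.
Largest gap = 282.10° ⇒ minimal covering band is its complement: 360° − 282.10° = 77.90°.
Band runs from +138.96° eastward to -143.14°, crossing the antimeridian.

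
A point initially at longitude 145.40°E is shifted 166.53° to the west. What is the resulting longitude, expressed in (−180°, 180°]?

Start at +145.40°; shift −166.53° → -21.13°.
-21.13° already lies in (−180°, 180°].

21.13°W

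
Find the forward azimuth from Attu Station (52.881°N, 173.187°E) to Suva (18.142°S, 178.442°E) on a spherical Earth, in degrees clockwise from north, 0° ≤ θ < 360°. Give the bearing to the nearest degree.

Δλ = 178.442 − 173.187 = 5.255°.
θ = atan2( sin Δλ · cos φ₂ , cos φ₁ · sin φ₂ − sin φ₁ · cos φ₂ · cos Δλ )
  = atan2(0.08704, -0.94246) = 174.724° → normalised to [0°, 360°): 174.724°.

175°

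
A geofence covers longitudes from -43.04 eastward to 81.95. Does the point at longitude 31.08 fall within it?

Yes

Band width going east from -43.04° to +81.95°: ((81.95 − -43.04) mod 360) = 124.99°.
Offset of +31.08° east of the west edge: ((31.08 − -43.04) mod 360) = 74.12°.
74.12° ≤ 124.99° ⇒ inside.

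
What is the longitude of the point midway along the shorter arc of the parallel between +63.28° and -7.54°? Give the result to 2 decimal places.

+27.87°

Signed shortest Δλ from +63.28° to -7.54° is -70.82°.
Midpoint longitude = +63.28° + (-70.82°)/2 = +63.28° − 35.41° = +27.87°.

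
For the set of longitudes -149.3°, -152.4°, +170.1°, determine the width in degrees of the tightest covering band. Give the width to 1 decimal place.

Sort the longitudes: -152.4°, -149.3°, +170.1°.
Eastward gaps between consecutive values (wrapping around): 3.1°, 319.4°, 37.5°.
Largest gap = 319.4° ⇒ minimal covering band is its complement: 360° − 319.4° = 40.6°.
Band runs from +170.1° eastward to -149.3°, crossing the antimeridian.

40.6°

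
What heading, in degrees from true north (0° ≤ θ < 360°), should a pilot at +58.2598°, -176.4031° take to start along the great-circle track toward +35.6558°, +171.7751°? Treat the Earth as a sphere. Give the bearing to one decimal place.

Δλ = 171.7751 − -176.4031 = 348.1782°; wrapped into (−180°, 180°]: -11.8218°.
θ = atan2( sin Δλ · cos φ₂ , cos φ₁ · sin φ₂ − sin φ₁ · cos φ₂ · cos Δλ )
  = atan2(-0.16646, -0.36970) = -155.760° → normalised to [0°, 360°): 204.240°.

204.2°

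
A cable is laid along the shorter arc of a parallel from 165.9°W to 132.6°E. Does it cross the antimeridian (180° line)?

Naïve |132.6 − -165.9| = 298.5° > 180°, so the shorter arc goes the other way round — across 180°.
Signed shortest Δλ = ((132.6 − -165.9 + 180) mod 360) − 180 = -61.5°.
Going west by 61.5° from -165.9° passes through 180° before reaching +132.6°.

Yes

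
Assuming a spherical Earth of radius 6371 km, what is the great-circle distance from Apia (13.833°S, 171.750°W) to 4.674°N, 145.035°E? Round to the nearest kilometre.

Δλ = 145.035 − -171.750 = 316.785°; wrapped into (−180°, 180°]: -43.215°.
Δφ = 4.674 − -13.833 = 18.507°.
a = sin²(Δφ/2) + cos φ₁ · cos φ₂ · sin²(Δλ/2) = 0.157092.
c = 2·atan2(√a, √(1−a)) = 0.81507 rad → d = 6371·c ≈ 5192.82 km.

5193 km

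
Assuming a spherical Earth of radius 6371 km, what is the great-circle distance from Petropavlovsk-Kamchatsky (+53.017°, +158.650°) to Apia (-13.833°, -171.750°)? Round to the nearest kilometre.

7953 km

Δλ = -171.750 − 158.650 = -330.400°; wrapped into (−180°, 180°]: 29.600°.
Δφ = -13.833 − 53.017 = -66.850°.
a = sin²(Δφ/2) + cos φ₁ · cos φ₂ · sin²(Δλ/2) = 0.341546.
c = 2·atan2(√a, √(1−a)) = 1.24833 rad → d = 6371·c ≈ 7953.10 km.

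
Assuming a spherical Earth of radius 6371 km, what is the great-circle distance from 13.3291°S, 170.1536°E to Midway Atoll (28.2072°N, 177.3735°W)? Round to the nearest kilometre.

4810 km

Δλ = -177.3735 − 170.1536 = -347.5271°; wrapped into (−180°, 180°]: 12.4729°.
Δφ = 28.2072 − -13.3291 = 41.5363°.
a = sin²(Δφ/2) + cos φ₁ · cos φ₂ · sin²(Δλ/2) = 0.135851.
c = 2·atan2(√a, √(1−a)) = 0.75496 rad → d = 6371·c ≈ 4809.87 km.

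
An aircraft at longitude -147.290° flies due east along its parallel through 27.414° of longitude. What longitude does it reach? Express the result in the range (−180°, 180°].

-119.876°

Start at -147.290°; shift +27.414° → -119.876°.
-119.876° already lies in (−180°, 180°].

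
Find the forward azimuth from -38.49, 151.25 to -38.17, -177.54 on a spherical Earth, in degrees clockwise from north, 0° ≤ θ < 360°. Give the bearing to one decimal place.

99.1°

Δλ = -177.54 − 151.25 = -328.79°; wrapped into (−180°, 180°]: 31.21°.
θ = atan2( sin Δλ · cos φ₂ , cos φ₁ · sin φ₂ − sin φ₁ · cos φ₂ · cos Δλ )
  = atan2(0.40738, -0.06523) = 99.097° → normalised to [0°, 360°): 99.097°.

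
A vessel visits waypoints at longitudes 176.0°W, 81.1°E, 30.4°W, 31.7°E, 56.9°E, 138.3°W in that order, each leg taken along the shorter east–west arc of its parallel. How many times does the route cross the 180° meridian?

Leg 1: -176.0° → +81.1°, shortest Δλ = -102.9° (west) — crosses 180°.
Leg 2: +81.1° → -30.4°, shortest Δλ = -111.5° (west) — does not cross 180°.
Leg 3: -30.4° → +31.7°, shortest Δλ = 62.1° (east) — does not cross 180°.
Leg 4: +31.7° → +56.9°, shortest Δλ = 25.2° (east) — does not cross 180°.
Leg 5: +56.9° → -138.3°, shortest Δλ = 164.8° (east) — crosses 180°.
Total crossings: 2.

2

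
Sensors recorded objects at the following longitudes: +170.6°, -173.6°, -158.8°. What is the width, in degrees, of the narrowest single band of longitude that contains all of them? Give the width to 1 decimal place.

30.6°

Sort the longitudes: -173.6°, -158.8°, +170.6°.
Eastward gaps between consecutive values (wrapping around): 14.8°, 329.4°, 15.8°.
Largest gap = 329.4° ⇒ minimal covering band is its complement: 360° − 329.4° = 30.6°.
Band runs from +170.6° eastward to -158.8°, crossing the antimeridian.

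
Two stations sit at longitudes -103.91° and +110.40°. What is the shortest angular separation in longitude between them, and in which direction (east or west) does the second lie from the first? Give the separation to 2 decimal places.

145.69° west

Raw difference: 110.40 − -103.91 = 214.31°.
Normalise into (−180°, 180°]: 214.31° − 360° = -145.69°.
Negative ⇒ the second point lies to the west; separation 145.69°.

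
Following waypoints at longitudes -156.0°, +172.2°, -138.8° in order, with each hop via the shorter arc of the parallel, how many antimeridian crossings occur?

2

Leg 1: -156.0° → +172.2°, shortest Δλ = -31.8° (west) — crosses 180°.
Leg 2: +172.2° → -138.8°, shortest Δλ = 49.0° (east) — crosses 180°.
Total crossings: 2.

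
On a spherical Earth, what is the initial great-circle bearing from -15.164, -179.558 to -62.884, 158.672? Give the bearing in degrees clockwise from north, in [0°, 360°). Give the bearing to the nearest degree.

193°

Δλ = 158.672 − -179.558 = 338.230°; wrapped into (−180°, 180°]: -21.770°.
θ = atan2( sin Δλ · cos φ₂ , cos φ₁ · sin φ₂ − sin φ₁ · cos φ₂ · cos Δλ )
  = atan2(-0.16905, -0.74837) = -167.271° → normalised to [0°, 360°): 192.729°.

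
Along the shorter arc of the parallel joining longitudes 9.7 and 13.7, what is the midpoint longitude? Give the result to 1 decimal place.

+11.7°

Signed shortest Δλ from +9.7° to +13.7° is +4.0°.
Midpoint longitude = +9.7° + (+4.0°)/2 = +9.7° + 2.0° = +11.7°.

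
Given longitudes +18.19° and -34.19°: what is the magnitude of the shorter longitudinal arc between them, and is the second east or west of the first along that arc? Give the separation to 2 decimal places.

Raw difference: -34.19 − 18.19 = -52.38°.
Normalise into (−180°, 180°]: -52.38° stays -52.38°.
Negative ⇒ the second point lies to the west; separation 52.38°.

52.38° west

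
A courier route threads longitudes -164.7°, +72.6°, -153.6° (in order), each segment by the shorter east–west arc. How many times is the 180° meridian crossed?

Leg 1: -164.7° → +72.6°, shortest Δλ = -122.7° (west) — crosses 180°.
Leg 2: +72.6° → -153.6°, shortest Δλ = 133.8° (east) — crosses 180°.
Total crossings: 2.

2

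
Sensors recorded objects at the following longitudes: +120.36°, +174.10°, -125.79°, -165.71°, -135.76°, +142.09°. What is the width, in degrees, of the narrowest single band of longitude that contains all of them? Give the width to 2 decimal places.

Sort the longitudes: -165.71°, -135.76°, -125.79°, +120.36°, +142.09°, +174.10°.
Eastward gaps between consecutive values (wrapping around): 29.95°, 9.97°, 246.15°, 21.73°, 32.01°, 20.19°.
Largest gap = 246.15° ⇒ minimal covering band is its complement: 360° − 246.15° = 113.85°.
Band runs from +120.36° eastward to -125.79°, crossing the antimeridian.

113.85°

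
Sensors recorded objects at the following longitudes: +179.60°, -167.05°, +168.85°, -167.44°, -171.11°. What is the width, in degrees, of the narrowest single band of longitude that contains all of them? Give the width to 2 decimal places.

24.10°

Sort the longitudes: -171.11°, -167.44°, -167.05°, +168.85°, +179.60°.
Eastward gaps between consecutive values (wrapping around): 3.67°, 0.39°, 335.90°, 10.75°, 9.29°.
Largest gap = 335.90° ⇒ minimal covering band is its complement: 360° − 335.90° = 24.10°.
Band runs from +168.85° eastward to -167.05°, crossing the antimeridian.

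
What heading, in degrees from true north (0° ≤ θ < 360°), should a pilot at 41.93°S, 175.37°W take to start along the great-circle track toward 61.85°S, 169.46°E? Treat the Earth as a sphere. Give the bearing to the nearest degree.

199°

Δλ = 169.46 − -175.37 = 344.83°; wrapped into (−180°, 180°]: -15.17°.
θ = atan2( sin Δλ · cos φ₂ , cos φ₁ · sin φ₂ − sin φ₁ · cos φ₂ · cos Δλ )
  = atan2(-0.12346, -0.35169) = -160.657° → normalised to [0°, 360°): 199.343°.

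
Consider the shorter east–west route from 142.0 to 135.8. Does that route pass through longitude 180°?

Signed shortest Δλ = ((135.8 − 142.0 + 180) mod 360) − 180 = -6.2°.
Going west by 6.2° from +142.0° reaches +135.8° without touching 180°.

No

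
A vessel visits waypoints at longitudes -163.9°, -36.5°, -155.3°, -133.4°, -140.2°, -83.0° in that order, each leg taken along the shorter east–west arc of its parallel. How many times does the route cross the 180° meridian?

Leg 1: -163.9° → -36.5°, shortest Δλ = 127.4° (east) — does not cross 180°.
Leg 2: -36.5° → -155.3°, shortest Δλ = -118.8° (west) — does not cross 180°.
Leg 3: -155.3° → -133.4°, shortest Δλ = 21.9° (east) — does not cross 180°.
Leg 4: -133.4° → -140.2°, shortest Δλ = -6.8° (west) — does not cross 180°.
Leg 5: -140.2° → -83.0°, shortest Δλ = 57.2° (east) — does not cross 180°.
Total crossings: 0.

0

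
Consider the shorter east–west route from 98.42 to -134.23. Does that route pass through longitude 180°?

Yes

Naïve |-134.23 − 98.42| = 232.65° > 180°, so the shorter arc goes the other way round — across 180°.
Signed shortest Δλ = ((-134.23 − 98.42 + 180) mod 360) − 180 = 127.35°.
Going east by 127.35° from +98.42° passes through 180° before reaching -134.23°.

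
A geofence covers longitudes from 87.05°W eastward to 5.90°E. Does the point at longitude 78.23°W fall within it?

Band width going east from -87.05° to +5.90°: ((5.90 − -87.05) mod 360) = 92.95°.
Offset of -78.23° east of the west edge: ((-78.23 − -87.05) mod 360) = 8.82°.
8.82° ≤ 92.95° ⇒ inside.

Yes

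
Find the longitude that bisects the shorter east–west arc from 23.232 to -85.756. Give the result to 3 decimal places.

-31.262°

Signed shortest Δλ from +23.232° to -85.756° is -108.988°.
Midpoint longitude = +23.232° + (-108.988°)/2 = +23.232° − 54.494° = -31.262°.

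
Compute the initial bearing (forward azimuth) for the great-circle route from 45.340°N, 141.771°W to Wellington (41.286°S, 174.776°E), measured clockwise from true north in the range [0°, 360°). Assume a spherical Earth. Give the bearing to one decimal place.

211.2°

Δλ = 174.776 − -141.771 = 316.547°; wrapped into (−180°, 180°]: -43.453°.
θ = atan2( sin Δλ · cos φ₂ , cos φ₁ · sin φ₂ − sin φ₁ · cos φ₂ · cos Δλ )
  = atan2(-0.51680, -0.85179) = -148.754° → normalised to [0°, 360°): 211.246°.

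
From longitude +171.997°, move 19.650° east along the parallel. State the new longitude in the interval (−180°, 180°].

Start at +171.997°; shift +19.650° → +191.647°.
+191.647° lies outside (−180°, 180°]; subtract 360° → -168.353°.

-168.353°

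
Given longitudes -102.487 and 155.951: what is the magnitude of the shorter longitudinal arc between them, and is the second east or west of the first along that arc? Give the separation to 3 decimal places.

101.562° west

Raw difference: 155.951 − -102.487 = 258.438°.
Normalise into (−180°, 180°]: 258.438° − 360° = -101.562°.
Negative ⇒ the second point lies to the west; separation 101.562°.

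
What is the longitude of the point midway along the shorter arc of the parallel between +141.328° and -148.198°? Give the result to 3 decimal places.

Signed shortest Δλ from +141.328° to -148.198° is +70.474°.
Midpoint longitude = +141.328° + (+70.474°)/2 = +141.328° + 35.237° = +176.565°.
(The naïve average (+141.328 + -148.198)/2 = -3.435° is on the wrong side of the globe.)

+176.565°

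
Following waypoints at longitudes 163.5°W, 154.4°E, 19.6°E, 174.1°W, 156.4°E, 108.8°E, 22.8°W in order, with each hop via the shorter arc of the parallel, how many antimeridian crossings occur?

Leg 1: -163.5° → +154.4°, shortest Δλ = -42.1° (west) — crosses 180°.
Leg 2: +154.4° → +19.6°, shortest Δλ = -134.8° (west) — does not cross 180°.
Leg 3: +19.6° → -174.1°, shortest Δλ = 166.3° (east) — crosses 180°.
Leg 4: -174.1° → +156.4°, shortest Δλ = -29.5° (west) — crosses 180°.
Leg 5: +156.4° → +108.8°, shortest Δλ = -47.6° (west) — does not cross 180°.
Leg 6: +108.8° → -22.8°, shortest Δλ = -131.6° (west) — does not cross 180°.
Total crossings: 3.

3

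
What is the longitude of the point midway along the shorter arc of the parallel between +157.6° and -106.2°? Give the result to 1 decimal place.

-154.3°

Signed shortest Δλ from +157.6° to -106.2° is +96.2°.
Midpoint longitude = +157.6° + (+96.2°)/2 = +157.6° + 48.1° = +205.7°.
Normalise into (−180°, 180°]: -154.3°.
(The naïve average (+157.6 + -106.2)/2 = 25.7° is on the wrong side of the globe.)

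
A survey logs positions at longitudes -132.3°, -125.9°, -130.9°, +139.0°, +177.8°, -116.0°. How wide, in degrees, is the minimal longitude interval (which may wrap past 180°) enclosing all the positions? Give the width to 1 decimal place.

105.0°

Sort the longitudes: -132.3°, -130.9°, -125.9°, -116.0°, +139.0°, +177.8°.
Eastward gaps between consecutive values (wrapping around): 1.4°, 5.0°, 9.9°, 255.0°, 38.8°, 49.9°.
Largest gap = 255.0° ⇒ minimal covering band is its complement: 360° − 255.0° = 105.0°.
Band runs from +139.0° eastward to -116.0°, crossing the antimeridian.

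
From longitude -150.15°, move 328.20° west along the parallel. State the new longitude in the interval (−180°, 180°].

Start at -150.15°; shift −328.20° → -478.35°.
-478.35° lies outside (−180°, 180°]; add 360° → -118.35°.

-118.35°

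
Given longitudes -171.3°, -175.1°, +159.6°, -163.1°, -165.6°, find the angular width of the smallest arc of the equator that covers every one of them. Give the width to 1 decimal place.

37.3°

Sort the longitudes: -175.1°, -171.3°, -165.6°, -163.1°, +159.6°.
Eastward gaps between consecutive values (wrapping around): 3.8°, 5.7°, 2.5°, 322.7°, 25.3°.
Largest gap = 322.7° ⇒ minimal covering band is its complement: 360° − 322.7° = 37.3°.
Band runs from +159.6° eastward to -163.1°, crossing the antimeridian.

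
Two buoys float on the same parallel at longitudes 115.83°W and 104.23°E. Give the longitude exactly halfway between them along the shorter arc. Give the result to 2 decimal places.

174.20°E

Signed shortest Δλ from -115.83° to +104.23° is -139.94°.
Midpoint longitude = -115.83° + (-139.94°)/2 = -115.83° − 69.97° = -185.80°.
Normalise into (−180°, 180°]: +174.20°.
(The naïve average (-115.83 + +104.23)/2 = -5.8° is on the wrong side of the globe.)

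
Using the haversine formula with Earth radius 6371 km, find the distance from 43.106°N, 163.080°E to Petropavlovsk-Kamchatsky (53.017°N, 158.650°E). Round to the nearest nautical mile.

Δλ = 158.650 − 163.080 = -4.430°.
Δφ = 53.017 − 43.106 = 9.911°.
a = sin²(Δφ/2) + cos φ₁ · cos φ₂ · sin²(Δλ/2) = 0.008118.
c = 2·atan2(√a, √(1−a)) = 0.18044 rad → d = 6371·c ≈ 1149.61 km ≈ 620.74 nmi.

621 nmi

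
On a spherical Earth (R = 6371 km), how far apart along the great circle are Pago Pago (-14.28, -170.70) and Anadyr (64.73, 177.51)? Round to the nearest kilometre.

8842 km

Δλ = 177.51 − -170.70 = 348.21°; wrapped into (−180°, 180°]: -11.79°.
Δφ = 64.73 − -14.28 = 79.01°.
a = sin²(Δφ/2) + cos φ₁ · cos φ₂ · sin²(Δλ/2) = 0.409045.
c = 2·atan2(√a, √(1−a)) = 1.38787 rad → d = 6371·c ≈ 8842.11 km.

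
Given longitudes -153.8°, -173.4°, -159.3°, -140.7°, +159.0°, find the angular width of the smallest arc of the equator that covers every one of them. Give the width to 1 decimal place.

60.3°

Sort the longitudes: -173.4°, -159.3°, -153.8°, -140.7°, +159.0°.
Eastward gaps between consecutive values (wrapping around): 14.1°, 5.5°, 13.1°, 299.7°, 27.6°.
Largest gap = 299.7° ⇒ minimal covering band is its complement: 360° − 299.7° = 60.3°.
Band runs from +159.0° eastward to -140.7°, crossing the antimeridian.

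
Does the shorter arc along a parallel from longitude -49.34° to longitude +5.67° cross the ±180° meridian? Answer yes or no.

Signed shortest Δλ = ((5.67 − -49.34 + 180) mod 360) − 180 = 55.01°.
Going east by 55.01° from -49.34° reaches +5.67° without touching 180°.

No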